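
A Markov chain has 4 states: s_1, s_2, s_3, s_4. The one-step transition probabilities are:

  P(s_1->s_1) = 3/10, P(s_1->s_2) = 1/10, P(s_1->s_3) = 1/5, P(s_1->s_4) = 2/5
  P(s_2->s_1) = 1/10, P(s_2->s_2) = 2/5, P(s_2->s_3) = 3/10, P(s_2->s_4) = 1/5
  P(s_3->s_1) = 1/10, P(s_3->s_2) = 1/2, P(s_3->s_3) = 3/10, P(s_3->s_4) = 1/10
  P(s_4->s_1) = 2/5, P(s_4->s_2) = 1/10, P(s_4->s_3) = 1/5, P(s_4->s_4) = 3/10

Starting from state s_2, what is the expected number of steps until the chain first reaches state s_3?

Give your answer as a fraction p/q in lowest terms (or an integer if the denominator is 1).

Answer: 4

Derivation:
Let h_i = expected steps to first reach s_3 from state i.
Boundary: h_s_3 = 0.
First-step equations for the other states:
  h_s_1 = 1 + 3/10*h_s_1 + 1/10*h_s_2 + 1/5*h_s_3 + 2/5*h_s_4
  h_s_2 = 1 + 1/10*h_s_1 + 2/5*h_s_2 + 3/10*h_s_3 + 1/5*h_s_4
  h_s_4 = 1 + 2/5*h_s_1 + 1/10*h_s_2 + 1/5*h_s_3 + 3/10*h_s_4

Substituting h_s_3 = 0 and rearranging gives the linear system (I - Q) h = 1:
  [7/10, -1/10, -2/5] . (h_s_1, h_s_2, h_s_4) = 1
  [-1/10, 3/5, -1/5] . (h_s_1, h_s_2, h_s_4) = 1
  [-2/5, -1/10, 7/10] . (h_s_1, h_s_2, h_s_4) = 1

Solving yields:
  h_s_1 = 14/3
  h_s_2 = 4
  h_s_4 = 14/3

Starting state is s_2, so the expected hitting time is h_s_2 = 4.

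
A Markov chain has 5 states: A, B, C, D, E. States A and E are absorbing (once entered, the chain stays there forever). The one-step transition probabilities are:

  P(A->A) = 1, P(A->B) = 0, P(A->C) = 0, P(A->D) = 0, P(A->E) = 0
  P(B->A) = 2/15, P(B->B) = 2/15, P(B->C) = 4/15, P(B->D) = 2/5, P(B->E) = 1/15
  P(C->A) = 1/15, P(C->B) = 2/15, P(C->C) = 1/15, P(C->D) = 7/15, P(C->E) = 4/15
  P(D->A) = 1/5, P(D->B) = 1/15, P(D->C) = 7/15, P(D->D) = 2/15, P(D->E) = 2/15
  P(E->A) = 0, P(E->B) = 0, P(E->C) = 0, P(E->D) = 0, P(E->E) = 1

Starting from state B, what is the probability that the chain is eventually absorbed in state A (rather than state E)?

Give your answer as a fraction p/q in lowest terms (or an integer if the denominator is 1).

Answer: 696/1429

Derivation:
Let a_i = P(absorbed in A | start in state i).
Boundary conditions: a_A = 1, a_E = 0.
For each transient state i, a_i = sum_j P(i->j) * a_j:
  a_B = 2/15*a_A + 2/15*a_B + 4/15*a_C + 2/5*a_D + 1/15*a_E
  a_C = 1/15*a_A + 2/15*a_B + 1/15*a_C + 7/15*a_D + 4/15*a_E
  a_D = 1/5*a_A + 1/15*a_B + 7/15*a_C + 2/15*a_D + 2/15*a_E

Substituting a_A = 1 and a_E = 0, rearrange to (I - Q) a = r where r[i] = P(i -> A):
  [13/15, -4/15, -2/5] . (a_B, a_C, a_D) = 2/15
  [-2/15, 14/15, -7/15] . (a_B, a_C, a_D) = 1/15
  [-1/15, -7/15, 13/15] . (a_B, a_C, a_D) = 1/5

Solving yields:
  a_B = 696/1429
  a_C = 538/1429
  a_D = 673/1429

Starting state is B, so the absorption probability is a_B = 696/1429.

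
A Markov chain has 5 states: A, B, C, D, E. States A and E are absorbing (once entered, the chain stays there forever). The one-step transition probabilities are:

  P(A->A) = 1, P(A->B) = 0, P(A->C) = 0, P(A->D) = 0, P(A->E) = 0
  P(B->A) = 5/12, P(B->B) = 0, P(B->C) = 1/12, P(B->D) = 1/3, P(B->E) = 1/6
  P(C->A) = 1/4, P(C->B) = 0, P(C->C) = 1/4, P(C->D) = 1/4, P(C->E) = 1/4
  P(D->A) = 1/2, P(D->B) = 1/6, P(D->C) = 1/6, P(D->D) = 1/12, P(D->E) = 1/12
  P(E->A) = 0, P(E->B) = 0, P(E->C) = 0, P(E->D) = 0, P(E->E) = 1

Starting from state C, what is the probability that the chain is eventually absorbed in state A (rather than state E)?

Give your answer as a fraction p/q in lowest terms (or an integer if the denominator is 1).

Let a_i = P(absorbed in A | start in state i).
Boundary conditions: a_A = 1, a_E = 0.
For each transient state i, a_i = sum_j P(i->j) * a_j:
  a_B = 5/12*a_A + 0*a_B + 1/12*a_C + 1/3*a_D + 1/6*a_E
  a_C = 1/4*a_A + 0*a_B + 1/4*a_C + 1/4*a_D + 1/4*a_E
  a_D = 1/2*a_A + 1/6*a_B + 1/6*a_C + 1/12*a_D + 1/12*a_E

Substituting a_A = 1 and a_E = 0, rearrange to (I - Q) a = r where r[i] = P(i -> A):
  [1, -1/12, -1/3] . (a_B, a_C, a_D) = 5/12
  [0, 3/4, -1/4] . (a_B, a_C, a_D) = 1/4
  [-1/6, -1/6, 11/12] . (a_B, a_C, a_D) = 1/2

Solving yields:
  a_B = 126/173
  a_C = 103/173
  a_D = 136/173

Starting state is C, so the absorption probability is a_C = 103/173.

Answer: 103/173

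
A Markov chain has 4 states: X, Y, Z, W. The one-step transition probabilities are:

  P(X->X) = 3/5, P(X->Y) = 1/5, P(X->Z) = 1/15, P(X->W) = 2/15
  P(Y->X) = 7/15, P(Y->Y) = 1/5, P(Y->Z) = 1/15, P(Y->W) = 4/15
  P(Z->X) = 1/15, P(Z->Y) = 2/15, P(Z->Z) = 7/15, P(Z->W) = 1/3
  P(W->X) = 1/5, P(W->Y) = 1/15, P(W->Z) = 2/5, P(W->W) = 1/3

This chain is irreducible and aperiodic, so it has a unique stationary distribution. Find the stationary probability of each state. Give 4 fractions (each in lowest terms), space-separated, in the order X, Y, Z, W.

The stationary distribution satisfies pi = pi * P, i.e.:
  pi_X = 3/5*pi_X + 7/15*pi_Y + 1/15*pi_Z + 1/5*pi_W
  pi_Y = 1/5*pi_X + 1/5*pi_Y + 2/15*pi_Z + 1/15*pi_W
  pi_Z = 1/15*pi_X + 1/15*pi_Y + 7/15*pi_Z + 2/5*pi_W
  pi_W = 2/15*pi_X + 4/15*pi_Y + 1/3*pi_Z + 1/3*pi_W
with normalization: pi_X + pi_Y + pi_Z + pi_W = 1.

Using the first 3 balance equations plus normalization, the linear system A*pi = b is:
  [-2/5, 7/15, 1/15, 1/5] . pi = 0
  [1/5, -4/5, 2/15, 1/15] . pi = 0
  [1/15, 1/15, -8/15, 2/5] . pi = 0
  [1, 1, 1, 1] . pi = 1

Solving yields:
  pi_X = 45/131
  pi_Y = 215/1441
  pi_Z = 364/1441
  pi_W = 367/1441

Verification (pi * P):
  45/131*3/5 + 215/1441*7/15 + 364/1441*1/15 + 367/1441*1/5 = 45/131 = pi_X  (ok)
  45/131*1/5 + 215/1441*1/5 + 364/1441*2/15 + 367/1441*1/15 = 215/1441 = pi_Y  (ok)
  45/131*1/15 + 215/1441*1/15 + 364/1441*7/15 + 367/1441*2/5 = 364/1441 = pi_Z  (ok)
  45/131*2/15 + 215/1441*4/15 + 364/1441*1/3 + 367/1441*1/3 = 367/1441 = pi_W  (ok)

Answer: 45/131 215/1441 364/1441 367/1441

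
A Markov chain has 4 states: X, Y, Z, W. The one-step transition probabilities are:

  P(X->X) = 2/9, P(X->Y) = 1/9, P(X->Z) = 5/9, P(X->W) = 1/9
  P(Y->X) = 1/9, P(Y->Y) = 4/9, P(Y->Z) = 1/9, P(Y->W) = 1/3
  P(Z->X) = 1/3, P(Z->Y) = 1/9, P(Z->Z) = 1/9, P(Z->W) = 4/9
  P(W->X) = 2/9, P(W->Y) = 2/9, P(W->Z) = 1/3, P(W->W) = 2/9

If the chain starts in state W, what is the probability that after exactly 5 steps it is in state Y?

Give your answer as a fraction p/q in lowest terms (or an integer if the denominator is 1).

Answer: 12616/59049

Derivation:
Computing P^5 by repeated multiplication:
P^1 =
  X: [2/9, 1/9, 5/9, 1/9]
  Y: [1/9, 4/9, 1/9, 1/3]
  Z: [1/3, 1/9, 1/9, 4/9]
  W: [2/9, 2/9, 1/3, 2/9]
P^2 =
  X: [22/81, 13/81, 19/81, 1/3]
  Y: [5/27, 8/27, 19/81, 23/81]
  Z: [2/9, 16/81, 29/81, 2/9]
  W: [19/81, 17/81, 7/27, 8/27]
P^3 =
  X: [56/243, 49/243, 223/729, 191/729]
  Y: [157/729, 176/729, 187/729, 209/729]
  Z: [175/729, 49/243, 7/27, 218/729]
  W: [166/729, 52/243, 205/729, 202/729]
P^4 =
  X: [1534/6561, 1361/6561, 1783/6561, 1883/6561]
  Y: [1469/6561, 1466/6561, 1775/6561, 617/2187]
  Z: [500/2187, 1388/6561, 1865/6561, 1808/6561]
  W: [1507/6561, 1399/6561, 599/2187, 1858/6561]
P^5 =
  X: [13544/59049, 12527/59049, 16463/59049, 1835/6561]
  Y: [4477/19683, 4270/19683, 16139/59049, 16669/59049]
  Z: [1511/6561, 12533/59049, 16177/59049, 620/2187]
  W: [13520/59049, 12616/59049, 5435/19683, 5536/19683]

(P^5)[W -> Y] = 12616/59049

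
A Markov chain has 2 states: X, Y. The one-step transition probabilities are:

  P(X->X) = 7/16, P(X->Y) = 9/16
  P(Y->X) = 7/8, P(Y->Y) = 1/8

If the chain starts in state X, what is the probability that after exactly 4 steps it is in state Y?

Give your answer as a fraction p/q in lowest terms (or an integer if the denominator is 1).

Computing P^4 by repeated multiplication:
P^1 =
  X: [7/16, 9/16]
  Y: [7/8, 1/8]
P^2 =
  X: [175/256, 81/256]
  Y: [63/128, 65/128]
P^3 =
  X: [2359/4096, 1737/4096]
  Y: [1351/2048, 697/2048]
P^4 =
  X: [40831/65536, 24705/65536]
  Y: [19215/32768, 13553/32768]

(P^4)[X -> Y] = 24705/65536

Answer: 24705/65536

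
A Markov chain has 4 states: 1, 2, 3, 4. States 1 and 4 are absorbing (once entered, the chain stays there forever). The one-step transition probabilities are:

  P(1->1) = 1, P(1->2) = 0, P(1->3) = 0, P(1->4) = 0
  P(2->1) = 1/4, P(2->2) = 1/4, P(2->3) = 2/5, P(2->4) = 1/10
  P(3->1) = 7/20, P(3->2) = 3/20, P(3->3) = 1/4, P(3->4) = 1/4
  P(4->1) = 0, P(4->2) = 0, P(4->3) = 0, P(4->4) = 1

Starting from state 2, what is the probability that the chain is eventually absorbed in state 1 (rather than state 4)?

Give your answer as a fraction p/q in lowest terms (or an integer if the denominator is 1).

Answer: 131/201

Derivation:
Let a_i = P(absorbed in 1 | start in state i).
Boundary conditions: a_1 = 1, a_4 = 0.
For each transient state i, a_i = sum_j P(i->j) * a_j:
  a_2 = 1/4*a_1 + 1/4*a_2 + 2/5*a_3 + 1/10*a_4
  a_3 = 7/20*a_1 + 3/20*a_2 + 1/4*a_3 + 1/4*a_4

Substituting a_1 = 1 and a_4 = 0, rearrange to (I - Q) a = r where r[i] = P(i -> 1):
  [3/4, -2/5] . (a_2, a_3) = 1/4
  [-3/20, 3/4] . (a_2, a_3) = 7/20

Solving yields:
  a_2 = 131/201
  a_3 = 40/67

Starting state is 2, so the absorption probability is a_2 = 131/201.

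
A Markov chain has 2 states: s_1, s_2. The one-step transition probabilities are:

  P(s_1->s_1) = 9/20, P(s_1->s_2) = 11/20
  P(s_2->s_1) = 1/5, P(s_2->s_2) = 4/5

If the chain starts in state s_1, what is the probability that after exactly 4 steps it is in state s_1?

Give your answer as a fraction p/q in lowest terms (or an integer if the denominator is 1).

Computing P^4 by repeated multiplication:
P^1 =
  s_1: [9/20, 11/20]
  s_2: [1/5, 4/5]
P^2 =
  s_1: [5/16, 11/16]
  s_2: [1/4, 3/4]
P^3 =
  s_1: [89/320, 231/320]
  s_2: [21/80, 59/80]
P^4 =
  s_1: [69/256, 187/256]
  s_2: [17/64, 47/64]

(P^4)[s_1 -> s_1] = 69/256

Answer: 69/256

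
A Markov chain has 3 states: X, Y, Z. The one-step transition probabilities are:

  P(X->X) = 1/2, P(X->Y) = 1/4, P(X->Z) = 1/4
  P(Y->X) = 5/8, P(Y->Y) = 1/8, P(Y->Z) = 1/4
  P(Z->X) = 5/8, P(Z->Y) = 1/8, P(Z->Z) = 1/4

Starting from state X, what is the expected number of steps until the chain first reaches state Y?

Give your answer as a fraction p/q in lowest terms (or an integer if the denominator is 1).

Answer: 32/7

Derivation:
Let h_i = expected steps to first reach Y from state i.
Boundary: h_Y = 0.
First-step equations for the other states:
  h_X = 1 + 1/2*h_X + 1/4*h_Y + 1/4*h_Z
  h_Z = 1 + 5/8*h_X + 1/8*h_Y + 1/4*h_Z

Substituting h_Y = 0 and rearranging gives the linear system (I - Q) h = 1:
  [1/2, -1/4] . (h_X, h_Z) = 1
  [-5/8, 3/4] . (h_X, h_Z) = 1

Solving yields:
  h_X = 32/7
  h_Z = 36/7

Starting state is X, so the expected hitting time is h_X = 32/7.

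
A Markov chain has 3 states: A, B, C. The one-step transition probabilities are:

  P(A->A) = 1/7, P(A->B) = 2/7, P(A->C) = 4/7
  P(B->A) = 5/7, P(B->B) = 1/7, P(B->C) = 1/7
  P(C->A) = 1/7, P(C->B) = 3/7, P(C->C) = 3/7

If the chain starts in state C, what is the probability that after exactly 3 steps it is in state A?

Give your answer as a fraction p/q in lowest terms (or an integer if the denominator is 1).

Computing P^3 by repeated multiplication:
P^1 =
  A: [1/7, 2/7, 4/7]
  B: [5/7, 1/7, 1/7]
  C: [1/7, 3/7, 3/7]
P^2 =
  A: [15/49, 16/49, 18/49]
  B: [11/49, 2/7, 24/49]
  C: [19/49, 2/7, 16/49]
P^3 =
  A: [113/343, 100/343, 130/343]
  B: [15/49, 108/343, 130/343]
  C: [15/49, 100/343, 138/343]

(P^3)[C -> A] = 15/49

Answer: 15/49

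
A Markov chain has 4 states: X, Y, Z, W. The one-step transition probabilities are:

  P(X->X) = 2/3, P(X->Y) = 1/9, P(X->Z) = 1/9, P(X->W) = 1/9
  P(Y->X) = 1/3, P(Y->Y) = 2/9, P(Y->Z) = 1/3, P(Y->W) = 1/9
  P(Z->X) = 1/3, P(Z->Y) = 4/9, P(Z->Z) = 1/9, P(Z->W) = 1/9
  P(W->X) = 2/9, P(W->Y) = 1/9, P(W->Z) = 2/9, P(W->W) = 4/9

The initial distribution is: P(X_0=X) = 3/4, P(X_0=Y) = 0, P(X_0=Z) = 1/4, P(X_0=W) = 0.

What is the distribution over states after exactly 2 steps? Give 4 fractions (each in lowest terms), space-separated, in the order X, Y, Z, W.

Propagating the distribution step by step (d_{t+1} = d_t * P):
d_0 = (X=3/4, Y=0, Z=1/4, W=0)
  d_1[X] = 3/4*2/3 + 0*1/3 + 1/4*1/3 + 0*2/9 = 7/12
  d_1[Y] = 3/4*1/9 + 0*2/9 + 1/4*4/9 + 0*1/9 = 7/36
  d_1[Z] = 3/4*1/9 + 0*1/3 + 1/4*1/9 + 0*2/9 = 1/9
  d_1[W] = 3/4*1/9 + 0*1/9 + 1/4*1/9 + 0*4/9 = 1/9
d_1 = (X=7/12, Y=7/36, Z=1/9, W=1/9)
  d_2[X] = 7/12*2/3 + 7/36*1/3 + 1/9*1/3 + 1/9*2/9 = 167/324
  d_2[Y] = 7/12*1/9 + 7/36*2/9 + 1/9*4/9 + 1/9*1/9 = 55/324
  d_2[Z] = 7/12*1/9 + 7/36*1/3 + 1/9*1/9 + 1/9*2/9 = 1/6
  d_2[W] = 7/12*1/9 + 7/36*1/9 + 1/9*1/9 + 1/9*4/9 = 4/27
d_2 = (X=167/324, Y=55/324, Z=1/6, W=4/27)

Answer: 167/324 55/324 1/6 4/27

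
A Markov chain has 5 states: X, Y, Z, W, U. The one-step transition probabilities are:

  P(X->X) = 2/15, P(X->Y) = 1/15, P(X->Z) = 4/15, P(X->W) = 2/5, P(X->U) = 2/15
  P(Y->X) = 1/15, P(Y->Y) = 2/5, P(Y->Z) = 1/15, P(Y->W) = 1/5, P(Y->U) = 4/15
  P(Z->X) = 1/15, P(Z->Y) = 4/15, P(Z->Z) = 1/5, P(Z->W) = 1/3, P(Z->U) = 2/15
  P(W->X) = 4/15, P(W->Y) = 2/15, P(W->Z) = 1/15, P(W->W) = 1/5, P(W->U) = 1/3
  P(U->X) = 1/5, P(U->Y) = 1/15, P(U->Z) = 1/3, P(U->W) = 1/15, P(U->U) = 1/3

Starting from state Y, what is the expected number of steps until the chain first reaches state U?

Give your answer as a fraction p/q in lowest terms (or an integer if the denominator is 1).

Answer: 38925/9817

Derivation:
Let h_i = expected steps to first reach U from state i.
Boundary: h_U = 0.
First-step equations for the other states:
  h_X = 1 + 2/15*h_X + 1/15*h_Y + 4/15*h_Z + 2/5*h_W + 2/15*h_U
  h_Y = 1 + 1/15*h_X + 2/5*h_Y + 1/15*h_Z + 1/5*h_W + 4/15*h_U
  h_Z = 1 + 1/15*h_X + 4/15*h_Y + 1/5*h_Z + 1/3*h_W + 2/15*h_U
  h_W = 1 + 4/15*h_X + 2/15*h_Y + 1/15*h_Z + 1/5*h_W + 1/3*h_U

Substituting h_U = 0 and rearranging gives the linear system (I - Q) h = 1:
  [13/15, -1/15, -4/15, -2/5] . (h_X, h_Y, h_Z, h_W) = 1
  [-1/15, 3/5, -1/15, -1/5] . (h_X, h_Y, h_Z, h_W) = 1
  [-1/15, -4/15, 4/5, -1/3] . (h_X, h_Y, h_Z, h_W) = 1
  [-4/15, -2/15, -1/15, 4/5] . (h_X, h_Y, h_Z, h_W) = 1

Solving yields:
  h_X = 45450/9817
  h_Y = 38925/9817
  h_Z = 44715/9817
  h_W = 37635/9817

Starting state is Y, so the expected hitting time is h_Y = 38925/9817.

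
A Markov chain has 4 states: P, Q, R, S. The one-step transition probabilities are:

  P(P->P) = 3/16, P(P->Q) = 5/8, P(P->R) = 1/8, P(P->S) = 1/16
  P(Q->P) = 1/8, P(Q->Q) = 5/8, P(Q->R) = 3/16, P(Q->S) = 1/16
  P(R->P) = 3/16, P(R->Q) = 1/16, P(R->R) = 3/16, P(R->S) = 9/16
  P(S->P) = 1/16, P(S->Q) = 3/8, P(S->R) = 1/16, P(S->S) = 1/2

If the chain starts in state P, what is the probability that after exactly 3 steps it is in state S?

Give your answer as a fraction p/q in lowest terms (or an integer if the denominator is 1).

Computing P^3 by repeated multiplication:
P^1 =
  P: [3/16, 5/8, 1/8, 1/16]
  Q: [1/8, 5/8, 3/16, 1/16]
  R: [3/16, 1/16, 3/16, 9/16]
  S: [1/16, 3/8, 1/16, 1/2]
P^2 =
  P: [9/64, 69/128, 43/256, 39/256]
  Q: [9/64, 129/256, 11/64, 47/256]
  R: [29/256, 97/256, 27/256, 103/256]
  S: [13/128, 119/256, 31/256, 5/16]
P^3 =
  P: [69/512, 2017/4096, 327/2048, 873/4096]
  Q: [545/4096, 247/512, 319/2048, 937/4096]
  R: [465/4096, 1905/4096, 533/4096, 1193/4096]
  S: [489/4096, 1961/4096, 291/2048, 133/512]

(P^3)[P -> S] = 873/4096

Answer: 873/4096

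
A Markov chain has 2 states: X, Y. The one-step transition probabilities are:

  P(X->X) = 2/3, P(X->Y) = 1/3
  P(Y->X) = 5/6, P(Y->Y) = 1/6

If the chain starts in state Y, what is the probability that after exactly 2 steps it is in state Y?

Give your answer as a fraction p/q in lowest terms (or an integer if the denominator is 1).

Answer: 11/36

Derivation:
Computing P^2 by repeated multiplication:
P^1 =
  X: [2/3, 1/3]
  Y: [5/6, 1/6]
P^2 =
  X: [13/18, 5/18]
  Y: [25/36, 11/36]

(P^2)[Y -> Y] = 11/36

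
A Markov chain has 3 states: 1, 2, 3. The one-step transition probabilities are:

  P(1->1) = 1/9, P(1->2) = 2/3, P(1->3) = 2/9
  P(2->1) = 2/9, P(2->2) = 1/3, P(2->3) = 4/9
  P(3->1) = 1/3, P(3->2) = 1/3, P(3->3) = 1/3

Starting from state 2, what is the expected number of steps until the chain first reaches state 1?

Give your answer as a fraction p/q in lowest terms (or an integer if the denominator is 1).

Let h_i = expected steps to first reach 1 from state i.
Boundary: h_1 = 0.
First-step equations for the other states:
  h_2 = 1 + 2/9*h_1 + 1/3*h_2 + 4/9*h_3
  h_3 = 1 + 1/3*h_1 + 1/3*h_2 + 1/3*h_3

Substituting h_1 = 0 and rearranging gives the linear system (I - Q) h = 1:
  [2/3, -4/9] . (h_2, h_3) = 1
  [-1/3, 2/3] . (h_2, h_3) = 1

Solving yields:
  h_2 = 15/4
  h_3 = 27/8

Starting state is 2, so the expected hitting time is h_2 = 15/4.

Answer: 15/4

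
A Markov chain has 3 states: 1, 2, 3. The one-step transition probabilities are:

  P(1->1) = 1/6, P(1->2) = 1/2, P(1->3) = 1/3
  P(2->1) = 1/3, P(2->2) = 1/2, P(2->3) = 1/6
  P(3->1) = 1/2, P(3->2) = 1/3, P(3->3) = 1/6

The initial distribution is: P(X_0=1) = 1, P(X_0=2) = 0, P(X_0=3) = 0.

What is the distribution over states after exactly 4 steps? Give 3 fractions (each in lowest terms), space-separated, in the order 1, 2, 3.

Answer: 415/1296 599/1296 47/216

Derivation:
Propagating the distribution step by step (d_{t+1} = d_t * P):
d_0 = (1=1, 2=0, 3=0)
  d_1[1] = 1*1/6 + 0*1/3 + 0*1/2 = 1/6
  d_1[2] = 1*1/2 + 0*1/2 + 0*1/3 = 1/2
  d_1[3] = 1*1/3 + 0*1/6 + 0*1/6 = 1/3
d_1 = (1=1/6, 2=1/2, 3=1/3)
  d_2[1] = 1/6*1/6 + 1/2*1/3 + 1/3*1/2 = 13/36
  d_2[2] = 1/6*1/2 + 1/2*1/2 + 1/3*1/3 = 4/9
  d_2[3] = 1/6*1/3 + 1/2*1/6 + 1/3*1/6 = 7/36
d_2 = (1=13/36, 2=4/9, 3=7/36)
  d_3[1] = 13/36*1/6 + 4/9*1/3 + 7/36*1/2 = 11/36
  d_3[2] = 13/36*1/2 + 4/9*1/2 + 7/36*1/3 = 101/216
  d_3[3] = 13/36*1/3 + 4/9*1/6 + 7/36*1/6 = 49/216
d_3 = (1=11/36, 2=101/216, 3=49/216)
  d_4[1] = 11/36*1/6 + 101/216*1/3 + 49/216*1/2 = 415/1296
  d_4[2] = 11/36*1/2 + 101/216*1/2 + 49/216*1/3 = 599/1296
  d_4[3] = 11/36*1/3 + 101/216*1/6 + 49/216*1/6 = 47/216
d_4 = (1=415/1296, 2=599/1296, 3=47/216)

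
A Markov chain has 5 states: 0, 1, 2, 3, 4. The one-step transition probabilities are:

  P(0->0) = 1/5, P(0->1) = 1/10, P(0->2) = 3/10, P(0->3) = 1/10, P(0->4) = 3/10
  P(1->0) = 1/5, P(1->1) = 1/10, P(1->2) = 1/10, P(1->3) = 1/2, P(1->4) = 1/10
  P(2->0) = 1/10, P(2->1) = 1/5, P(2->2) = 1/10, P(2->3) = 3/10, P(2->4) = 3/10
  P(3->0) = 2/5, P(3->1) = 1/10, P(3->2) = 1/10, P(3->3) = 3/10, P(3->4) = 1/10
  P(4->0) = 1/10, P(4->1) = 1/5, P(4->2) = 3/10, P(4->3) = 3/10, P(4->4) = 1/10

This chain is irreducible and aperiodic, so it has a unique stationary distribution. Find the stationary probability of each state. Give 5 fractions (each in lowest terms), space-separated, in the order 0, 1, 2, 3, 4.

Answer: 15/68 37/272 49/272 77/272 49/272

Derivation:
The stationary distribution satisfies pi = pi * P, i.e.:
  pi_0 = 1/5*pi_0 + 1/5*pi_1 + 1/10*pi_2 + 2/5*pi_3 + 1/10*pi_4
  pi_1 = 1/10*pi_0 + 1/10*pi_1 + 1/5*pi_2 + 1/10*pi_3 + 1/5*pi_4
  pi_2 = 3/10*pi_0 + 1/10*pi_1 + 1/10*pi_2 + 1/10*pi_3 + 3/10*pi_4
  pi_3 = 1/10*pi_0 + 1/2*pi_1 + 3/10*pi_2 + 3/10*pi_3 + 3/10*pi_4
  pi_4 = 3/10*pi_0 + 1/10*pi_1 + 3/10*pi_2 + 1/10*pi_3 + 1/10*pi_4
with normalization: pi_0 + pi_1 + pi_2 + pi_3 + pi_4 = 1.

Using the first 4 balance equations plus normalization, the linear system A*pi = b is:
  [-4/5, 1/5, 1/10, 2/5, 1/10] . pi = 0
  [1/10, -9/10, 1/5, 1/10, 1/5] . pi = 0
  [3/10, 1/10, -9/10, 1/10, 3/10] . pi = 0
  [1/10, 1/2, 3/10, -7/10, 3/10] . pi = 0
  [1, 1, 1, 1, 1] . pi = 1

Solving yields:
  pi_0 = 15/68
  pi_1 = 37/272
  pi_2 = 49/272
  pi_3 = 77/272
  pi_4 = 49/272

Verification (pi * P):
  15/68*1/5 + 37/272*1/5 + 49/272*1/10 + 77/272*2/5 + 49/272*1/10 = 15/68 = pi_0  (ok)
  15/68*1/10 + 37/272*1/10 + 49/272*1/5 + 77/272*1/10 + 49/272*1/5 = 37/272 = pi_1  (ok)
  15/68*3/10 + 37/272*1/10 + 49/272*1/10 + 77/272*1/10 + 49/272*3/10 = 49/272 = pi_2  (ok)
  15/68*1/10 + 37/272*1/2 + 49/272*3/10 + 77/272*3/10 + 49/272*3/10 = 77/272 = pi_3  (ok)
  15/68*3/10 + 37/272*1/10 + 49/272*3/10 + 77/272*1/10 + 49/272*1/10 = 49/272 = pi_4  (ok)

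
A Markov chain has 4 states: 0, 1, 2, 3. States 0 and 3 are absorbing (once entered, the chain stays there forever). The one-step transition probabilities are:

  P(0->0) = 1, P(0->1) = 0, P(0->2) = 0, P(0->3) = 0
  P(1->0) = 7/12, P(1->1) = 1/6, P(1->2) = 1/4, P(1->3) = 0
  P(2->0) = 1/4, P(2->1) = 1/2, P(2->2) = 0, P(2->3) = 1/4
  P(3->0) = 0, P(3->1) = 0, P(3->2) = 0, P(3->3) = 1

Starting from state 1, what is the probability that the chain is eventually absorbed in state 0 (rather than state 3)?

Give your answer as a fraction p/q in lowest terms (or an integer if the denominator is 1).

Let a_i = P(absorbed in 0 | start in state i).
Boundary conditions: a_0 = 1, a_3 = 0.
For each transient state i, a_i = sum_j P(i->j) * a_j:
  a_1 = 7/12*a_0 + 1/6*a_1 + 1/4*a_2 + 0*a_3
  a_2 = 1/4*a_0 + 1/2*a_1 + 0*a_2 + 1/4*a_3

Substituting a_0 = 1 and a_3 = 0, rearrange to (I - Q) a = r where r[i] = P(i -> 0):
  [5/6, -1/4] . (a_1, a_2) = 7/12
  [-1/2, 1] . (a_1, a_2) = 1/4

Solving yields:
  a_1 = 31/34
  a_2 = 12/17

Starting state is 1, so the absorption probability is a_1 = 31/34.

Answer: 31/34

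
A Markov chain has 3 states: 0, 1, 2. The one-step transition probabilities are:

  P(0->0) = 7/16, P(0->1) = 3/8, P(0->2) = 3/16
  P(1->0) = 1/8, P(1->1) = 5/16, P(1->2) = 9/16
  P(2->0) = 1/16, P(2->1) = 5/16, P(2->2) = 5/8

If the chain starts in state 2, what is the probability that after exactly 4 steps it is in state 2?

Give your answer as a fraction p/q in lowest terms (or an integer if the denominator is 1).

Answer: 565/1024

Derivation:
Computing P^4 by repeated multiplication:
P^1 =
  0: [7/16, 3/8, 3/16]
  1: [1/8, 5/16, 9/16]
  2: [1/16, 5/16, 5/8]
P^2 =
  0: [1/4, 87/256, 105/256]
  1: [33/256, 41/128, 141/256]
  2: [27/256, 81/256, 37/64]
P^3 =
  0: [727/4096, 21/64, 2025/4096]
  1: [67/512, 1313/4096, 2247/4096]
  2: [499/4096, 1307/4096, 1145/2048]
P^4 =
  0: [4901/32768, 21207/65536, 34527/65536]
  1: [8625/65536, 2627/8192, 35895/65536]
  2: [8397/65536, 20979/65536, 565/1024]

(P^4)[2 -> 2] = 565/1024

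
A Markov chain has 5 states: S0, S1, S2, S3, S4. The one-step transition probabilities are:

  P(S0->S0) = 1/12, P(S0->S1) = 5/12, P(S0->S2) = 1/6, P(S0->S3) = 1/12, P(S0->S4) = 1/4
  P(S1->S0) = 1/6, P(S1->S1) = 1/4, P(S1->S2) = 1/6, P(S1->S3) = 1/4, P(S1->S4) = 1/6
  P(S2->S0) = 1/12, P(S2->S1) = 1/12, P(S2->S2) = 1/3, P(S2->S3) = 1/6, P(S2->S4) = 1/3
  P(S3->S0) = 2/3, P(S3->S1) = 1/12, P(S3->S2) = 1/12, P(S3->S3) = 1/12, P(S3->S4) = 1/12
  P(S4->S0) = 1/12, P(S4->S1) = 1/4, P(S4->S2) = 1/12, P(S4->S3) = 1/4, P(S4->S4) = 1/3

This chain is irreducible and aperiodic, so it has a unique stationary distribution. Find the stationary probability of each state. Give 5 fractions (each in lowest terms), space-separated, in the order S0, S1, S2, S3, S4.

The stationary distribution satisfies pi = pi * P, i.e.:
  pi_S0 = 1/12*pi_S0 + 1/6*pi_S1 + 1/12*pi_S2 + 2/3*pi_S3 + 1/12*pi_S4
  pi_S1 = 5/12*pi_S0 + 1/4*pi_S1 + 1/12*pi_S2 + 1/12*pi_S3 + 1/4*pi_S4
  pi_S2 = 1/6*pi_S0 + 1/6*pi_S1 + 1/3*pi_S2 + 1/12*pi_S3 + 1/12*pi_S4
  pi_S3 = 1/12*pi_S0 + 1/4*pi_S1 + 1/6*pi_S2 + 1/12*pi_S3 + 1/4*pi_S4
  pi_S4 = 1/4*pi_S0 + 1/6*pi_S1 + 1/3*pi_S2 + 1/12*pi_S3 + 1/3*pi_S4
with normalization: pi_S0 + pi_S1 + pi_S2 + pi_S3 + pi_S4 = 1.

Using the first 4 balance equations plus normalization, the linear system A*pi = b is:
  [-11/12, 1/6, 1/12, 2/3, 1/12] . pi = 0
  [5/12, -3/4, 1/12, 1/12, 1/4] . pi = 0
  [1/6, 1/6, -2/3, 1/12, 1/12] . pi = 0
  [1/12, 1/4, 1/6, -11/12, 1/4] . pi = 0
  [1, 1, 1, 1, 1] . pi = 1

Solving yields:
  pi_S0 = 4041/19832
  pi_S1 = 4531/19832
  pi_S2 = 789/4958
  pi_S3 = 3447/19832
  pi_S4 = 4657/19832

Verification (pi * P):
  4041/19832*1/12 + 4531/19832*1/6 + 789/4958*1/12 + 3447/19832*2/3 + 4657/19832*1/12 = 4041/19832 = pi_S0  (ok)
  4041/19832*5/12 + 4531/19832*1/4 + 789/4958*1/12 + 3447/19832*1/12 + 4657/19832*1/4 = 4531/19832 = pi_S1  (ok)
  4041/19832*1/6 + 4531/19832*1/6 + 789/4958*1/3 + 3447/19832*1/12 + 4657/19832*1/12 = 789/4958 = pi_S2  (ok)
  4041/19832*1/12 + 4531/19832*1/4 + 789/4958*1/6 + 3447/19832*1/12 + 4657/19832*1/4 = 3447/19832 = pi_S3  (ok)
  4041/19832*1/4 + 4531/19832*1/6 + 789/4958*1/3 + 3447/19832*1/12 + 4657/19832*1/3 = 4657/19832 = pi_S4  (ok)

Answer: 4041/19832 4531/19832 789/4958 3447/19832 4657/19832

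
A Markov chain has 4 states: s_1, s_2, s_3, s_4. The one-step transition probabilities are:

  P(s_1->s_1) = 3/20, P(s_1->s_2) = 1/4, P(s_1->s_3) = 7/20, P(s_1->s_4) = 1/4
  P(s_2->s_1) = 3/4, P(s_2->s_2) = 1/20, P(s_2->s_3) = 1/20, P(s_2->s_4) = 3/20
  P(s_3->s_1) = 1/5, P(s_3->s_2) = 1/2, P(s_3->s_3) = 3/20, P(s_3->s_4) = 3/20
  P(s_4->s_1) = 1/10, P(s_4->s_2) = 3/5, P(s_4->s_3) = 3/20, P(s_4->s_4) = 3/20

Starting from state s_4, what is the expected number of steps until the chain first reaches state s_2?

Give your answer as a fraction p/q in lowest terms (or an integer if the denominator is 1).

Let h_i = expected steps to first reach s_2 from state i.
Boundary: h_s_2 = 0.
First-step equations for the other states:
  h_s_1 = 1 + 3/20*h_s_1 + 1/4*h_s_2 + 7/20*h_s_3 + 1/4*h_s_4
  h_s_3 = 1 + 1/5*h_s_1 + 1/2*h_s_2 + 3/20*h_s_3 + 3/20*h_s_4
  h_s_4 = 1 + 1/10*h_s_1 + 3/5*h_s_2 + 3/20*h_s_3 + 3/20*h_s_4

Substituting h_s_2 = 0 and rearranging gives the linear system (I - Q) h = 1:
  [17/20, -7/20, -1/4] . (h_s_1, h_s_3, h_s_4) = 1
  [-1/5, 17/20, -3/20] . (h_s_1, h_s_3, h_s_4) = 1
  [-1/10, -3/20, 17/20] . (h_s_1, h_s_3, h_s_4) = 1

Solving yields:
  h_s_1 = 2600/1003
  h_s_3 = 2120/1003
  h_s_4 = 1860/1003

Starting state is s_4, so the expected hitting time is h_s_4 = 1860/1003.

Answer: 1860/1003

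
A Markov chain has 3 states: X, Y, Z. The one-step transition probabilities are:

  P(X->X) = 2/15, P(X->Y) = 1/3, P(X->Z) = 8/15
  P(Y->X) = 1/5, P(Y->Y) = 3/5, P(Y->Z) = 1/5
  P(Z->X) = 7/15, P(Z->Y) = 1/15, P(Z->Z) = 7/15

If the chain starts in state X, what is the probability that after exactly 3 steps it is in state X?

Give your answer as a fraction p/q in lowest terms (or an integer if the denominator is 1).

Computing P^3 by repeated multiplication:
P^1 =
  X: [2/15, 1/3, 8/15]
  Y: [1/5, 3/5, 1/5]
  Z: [7/15, 1/15, 7/15]
P^2 =
  X: [1/3, 7/25, 29/75]
  Y: [6/25, 11/25, 8/25]
  Z: [22/75, 17/75, 12/25]
P^3 =
  X: [316/1125, 343/1125, 466/1125]
  Y: [101/375, 137/375, 137/375]
  Z: [347/1125, 299/1125, 479/1125]

(P^3)[X -> X] = 316/1125

Answer: 316/1125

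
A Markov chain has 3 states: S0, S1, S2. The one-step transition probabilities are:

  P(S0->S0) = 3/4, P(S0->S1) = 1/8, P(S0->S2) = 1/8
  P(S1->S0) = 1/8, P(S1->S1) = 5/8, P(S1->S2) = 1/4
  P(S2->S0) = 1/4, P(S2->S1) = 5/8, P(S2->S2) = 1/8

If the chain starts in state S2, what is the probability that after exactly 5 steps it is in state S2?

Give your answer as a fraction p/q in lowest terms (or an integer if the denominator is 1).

Computing P^5 by repeated multiplication:
P^1 =
  S0: [3/4, 1/8, 1/8]
  S1: [1/8, 5/8, 1/4]
  S2: [1/4, 5/8, 1/8]
P^2 =
  S0: [39/64, 1/4, 9/64]
  S1: [15/64, 9/16, 13/64]
  S2: [19/64, 1/2, 13/64]
P^3 =
  S0: [67/128, 41/128, 5/32]
  S1: [19/64, 65/128, 25/128]
  S2: [43/128, 61/128, 3/16]
P^4 =
  S0: [483/1024, 93/256, 169/1024]
  S1: [343/1024, 61/128, 193/1024]
  S2: [367/1024, 117/256, 189/1024]
P^5 =
  S0: [451/1024, 797/2048, 349/2048]
  S1: [733/2048, 937/2048, 189/1024]
  S2: [381/1024, 913/2048, 373/2048]

(P^5)[S2 -> S2] = 373/2048

Answer: 373/2048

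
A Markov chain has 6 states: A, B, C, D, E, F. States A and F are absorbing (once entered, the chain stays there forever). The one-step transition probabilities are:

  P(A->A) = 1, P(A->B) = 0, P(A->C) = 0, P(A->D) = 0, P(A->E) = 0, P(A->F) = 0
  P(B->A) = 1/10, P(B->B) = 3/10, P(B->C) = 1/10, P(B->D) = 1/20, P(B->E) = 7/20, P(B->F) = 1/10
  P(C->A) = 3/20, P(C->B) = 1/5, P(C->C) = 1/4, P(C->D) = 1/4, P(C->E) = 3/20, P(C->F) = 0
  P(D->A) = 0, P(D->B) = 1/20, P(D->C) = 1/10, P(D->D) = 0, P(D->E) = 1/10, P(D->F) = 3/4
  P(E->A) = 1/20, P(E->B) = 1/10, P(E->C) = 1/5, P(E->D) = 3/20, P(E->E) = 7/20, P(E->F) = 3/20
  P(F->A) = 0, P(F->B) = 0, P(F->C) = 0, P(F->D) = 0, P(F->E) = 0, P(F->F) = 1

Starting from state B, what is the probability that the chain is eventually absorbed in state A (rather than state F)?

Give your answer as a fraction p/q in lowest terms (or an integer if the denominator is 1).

Answer: 6201/18787

Derivation:
Let a_i = P(absorbed in A | start in state i).
Boundary conditions: a_A = 1, a_F = 0.
For each transient state i, a_i = sum_j P(i->j) * a_j:
  a_B = 1/10*a_A + 3/10*a_B + 1/10*a_C + 1/20*a_D + 7/20*a_E + 1/10*a_F
  a_C = 3/20*a_A + 1/5*a_B + 1/4*a_C + 1/4*a_D + 3/20*a_E + 0*a_F
  a_D = 0*a_A + 1/20*a_B + 1/10*a_C + 0*a_D + 1/10*a_E + 3/4*a_F
  a_E = 1/20*a_A + 1/10*a_B + 1/5*a_C + 3/20*a_D + 7/20*a_E + 3/20*a_F

Substituting a_A = 1 and a_F = 0, rearrange to (I - Q) a = r where r[i] = P(i -> A):
  [7/10, -1/10, -1/20, -7/20] . (a_B, a_C, a_D, a_E) = 1/10
  [-1/5, 3/4, -1/4, -3/20] . (a_B, a_C, a_D, a_E) = 3/20
  [-1/20, -1/10, 1, -1/10] . (a_B, a_C, a_D, a_E) = 0
  [-1/10, -1/5, -3/20, 13/20] . (a_B, a_C, a_D, a_E) = 1/20

Solving yields:
  a_B = 6201/18787
  a_C = 6877/18787
  a_D = 2967/37574
  a_E = 9715/37574

Starting state is B, so the absorption probability is a_B = 6201/18787.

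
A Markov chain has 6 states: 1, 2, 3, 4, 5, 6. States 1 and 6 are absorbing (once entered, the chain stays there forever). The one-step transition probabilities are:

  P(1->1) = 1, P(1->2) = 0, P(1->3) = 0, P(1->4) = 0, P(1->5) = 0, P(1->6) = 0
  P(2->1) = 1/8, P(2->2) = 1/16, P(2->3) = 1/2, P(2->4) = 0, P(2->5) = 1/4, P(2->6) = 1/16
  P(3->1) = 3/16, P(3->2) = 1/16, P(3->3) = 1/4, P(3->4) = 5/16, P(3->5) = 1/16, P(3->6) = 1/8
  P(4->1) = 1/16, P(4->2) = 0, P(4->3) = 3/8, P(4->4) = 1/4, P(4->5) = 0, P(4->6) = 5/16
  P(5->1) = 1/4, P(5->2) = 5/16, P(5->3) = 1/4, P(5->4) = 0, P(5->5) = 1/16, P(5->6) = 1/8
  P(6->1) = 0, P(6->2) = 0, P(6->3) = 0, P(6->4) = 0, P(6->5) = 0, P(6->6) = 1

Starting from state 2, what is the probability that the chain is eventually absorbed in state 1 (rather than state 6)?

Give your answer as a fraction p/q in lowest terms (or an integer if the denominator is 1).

Let a_i = P(absorbed in 1 | start in state i).
Boundary conditions: a_1 = 1, a_6 = 0.
For each transient state i, a_i = sum_j P(i->j) * a_j:
  a_2 = 1/8*a_1 + 1/16*a_2 + 1/2*a_3 + 0*a_4 + 1/4*a_5 + 1/16*a_6
  a_3 = 3/16*a_1 + 1/16*a_2 + 1/4*a_3 + 5/16*a_4 + 1/16*a_5 + 1/8*a_6
  a_4 = 1/16*a_1 + 0*a_2 + 3/8*a_3 + 1/4*a_4 + 0*a_5 + 5/16*a_6
  a_5 = 1/4*a_1 + 5/16*a_2 + 1/4*a_3 + 0*a_4 + 1/16*a_5 + 1/8*a_6

Substituting a_1 = 1 and a_6 = 0, rearrange to (I - Q) a = r where r[i] = P(i -> 1):
  [15/16, -1/2, 0, -1/4] . (a_2, a_3, a_4, a_5) = 1/8
  [-1/16, 3/4, -5/16, -1/16] . (a_2, a_3, a_4, a_5) = 3/16
  [0, -3/8, 3/4, 0] . (a_2, a_3, a_4, a_5) = 1/16
  [-5/16, -1/4, 0, 15/16] . (a_2, a_3, a_4, a_5) = 1/4

Solving yields:
  a_2 = 5554/10269
  a_3 = 9797/20538
  a_4 = 3305/10269
  a_5 = 5896/10269

Starting state is 2, so the absorption probability is a_2 = 5554/10269.

Answer: 5554/10269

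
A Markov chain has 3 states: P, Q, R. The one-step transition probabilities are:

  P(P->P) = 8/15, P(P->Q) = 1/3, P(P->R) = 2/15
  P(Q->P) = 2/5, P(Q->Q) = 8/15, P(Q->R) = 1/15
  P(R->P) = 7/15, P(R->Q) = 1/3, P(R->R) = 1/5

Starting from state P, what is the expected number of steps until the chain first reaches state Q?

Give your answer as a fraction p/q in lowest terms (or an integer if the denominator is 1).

Let h_i = expected steps to first reach Q from state i.
Boundary: h_Q = 0.
First-step equations for the other states:
  h_P = 1 + 8/15*h_P + 1/3*h_Q + 2/15*h_R
  h_R = 1 + 7/15*h_P + 1/3*h_Q + 1/5*h_R

Substituting h_Q = 0 and rearranging gives the linear system (I - Q) h = 1:
  [7/15, -2/15] . (h_P, h_R) = 1
  [-7/15, 4/5] . (h_P, h_R) = 1

Solving yields:
  h_P = 3
  h_R = 3

Starting state is P, so the expected hitting time is h_P = 3.

Answer: 3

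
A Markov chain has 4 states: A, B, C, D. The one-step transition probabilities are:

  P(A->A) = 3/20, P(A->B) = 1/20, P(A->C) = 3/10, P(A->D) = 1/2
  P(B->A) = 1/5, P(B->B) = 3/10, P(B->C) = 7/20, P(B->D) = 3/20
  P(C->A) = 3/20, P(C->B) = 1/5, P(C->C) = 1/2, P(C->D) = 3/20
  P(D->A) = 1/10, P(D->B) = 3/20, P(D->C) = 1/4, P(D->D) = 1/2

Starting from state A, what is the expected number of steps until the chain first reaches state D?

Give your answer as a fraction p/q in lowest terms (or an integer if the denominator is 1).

Let h_i = expected steps to first reach D from state i.
Boundary: h_D = 0.
First-step equations for the other states:
  h_A = 1 + 3/20*h_A + 1/20*h_B + 3/10*h_C + 1/2*h_D
  h_B = 1 + 1/5*h_A + 3/10*h_B + 7/20*h_C + 3/20*h_D
  h_C = 1 + 3/20*h_A + 1/5*h_B + 1/2*h_C + 3/20*h_D

Substituting h_D = 0 and rearranging gives the linear system (I - Q) h = 1:
  [17/20, -1/20, -3/10] . (h_A, h_B, h_C) = 1
  [-1/5, 7/10, -7/20] . (h_A, h_B, h_C) = 1
  [-3/20, -1/5, 1/2] . (h_A, h_B, h_C) = 1

Solving yields:
  h_A = 948/299
  h_B = 1424/299
  h_C = 1452/299

Starting state is A, so the expected hitting time is h_A = 948/299.

Answer: 948/299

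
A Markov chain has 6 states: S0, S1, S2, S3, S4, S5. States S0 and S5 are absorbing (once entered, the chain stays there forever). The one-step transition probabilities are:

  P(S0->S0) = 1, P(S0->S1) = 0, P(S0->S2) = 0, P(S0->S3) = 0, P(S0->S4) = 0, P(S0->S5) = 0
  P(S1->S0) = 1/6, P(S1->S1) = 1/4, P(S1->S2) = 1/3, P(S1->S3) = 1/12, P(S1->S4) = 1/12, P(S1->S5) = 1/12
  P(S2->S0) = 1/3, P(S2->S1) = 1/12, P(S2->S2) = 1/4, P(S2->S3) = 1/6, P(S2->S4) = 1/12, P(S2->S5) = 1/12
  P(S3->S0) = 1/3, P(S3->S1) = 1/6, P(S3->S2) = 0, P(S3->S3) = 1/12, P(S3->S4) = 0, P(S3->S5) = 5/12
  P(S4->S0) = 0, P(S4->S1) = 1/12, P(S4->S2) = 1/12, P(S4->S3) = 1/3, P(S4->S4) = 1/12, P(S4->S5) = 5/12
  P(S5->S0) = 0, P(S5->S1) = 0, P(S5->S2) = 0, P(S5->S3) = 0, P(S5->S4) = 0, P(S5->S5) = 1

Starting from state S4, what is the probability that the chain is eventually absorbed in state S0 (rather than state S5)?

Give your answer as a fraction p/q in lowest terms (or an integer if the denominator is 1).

Let a_i = P(absorbed in S0 | start in state i).
Boundary conditions: a_S0 = 1, a_S5 = 0.
For each transient state i, a_i = sum_j P(i->j) * a_j:
  a_S1 = 1/6*a_S0 + 1/4*a_S1 + 1/3*a_S2 + 1/12*a_S3 + 1/12*a_S4 + 1/12*a_S5
  a_S2 = 1/3*a_S0 + 1/12*a_S1 + 1/4*a_S2 + 1/6*a_S3 + 1/12*a_S4 + 1/12*a_S5
  a_S3 = 1/3*a_S0 + 1/6*a_S1 + 0*a_S2 + 1/12*a_S3 + 0*a_S4 + 5/12*a_S5
  a_S4 = 0*a_S0 + 1/12*a_S1 + 1/12*a_S2 + 1/3*a_S3 + 1/12*a_S4 + 5/12*a_S5

Substituting a_S0 = 1 and a_S5 = 0, rearrange to (I - Q) a = r where r[i] = P(i -> S0):
  [3/4, -1/3, -1/12, -1/12] . (a_S1, a_S2, a_S3, a_S4) = 1/6
  [-1/12, 3/4, -1/6, -1/12] . (a_S1, a_S2, a_S3, a_S4) = 1/3
  [-1/6, 0, 11/12, 0] . (a_S1, a_S2, a_S3, a_S4) = 1/3
  [-1/12, -1/12, -1/3, 11/12] . (a_S1, a_S2, a_S3, a_S4) = 0

Solving yields:
  a_S1 = 637/1073
  a_S2 = 694/1073
  a_S3 = 506/1073
  a_S4 = 305/1073

Starting state is S4, so the absorption probability is a_S4 = 305/1073.

Answer: 305/1073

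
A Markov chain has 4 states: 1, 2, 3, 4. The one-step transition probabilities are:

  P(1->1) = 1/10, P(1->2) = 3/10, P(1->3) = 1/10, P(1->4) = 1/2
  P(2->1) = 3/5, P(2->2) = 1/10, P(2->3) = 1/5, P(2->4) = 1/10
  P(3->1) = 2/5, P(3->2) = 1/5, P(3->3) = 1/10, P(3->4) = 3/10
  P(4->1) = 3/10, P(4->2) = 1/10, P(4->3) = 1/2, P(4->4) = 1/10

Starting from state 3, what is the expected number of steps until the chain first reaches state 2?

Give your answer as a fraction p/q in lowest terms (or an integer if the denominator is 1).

Answer: 790/157

Derivation:
Let h_i = expected steps to first reach 2 from state i.
Boundary: h_2 = 0.
First-step equations for the other states:
  h_1 = 1 + 1/10*h_1 + 3/10*h_2 + 1/10*h_3 + 1/2*h_4
  h_3 = 1 + 2/5*h_1 + 1/5*h_2 + 1/10*h_3 + 3/10*h_4
  h_4 = 1 + 3/10*h_1 + 1/10*h_2 + 1/2*h_3 + 1/10*h_4

Substituting h_2 = 0 and rearranging gives the linear system (I - Q) h = 1:
  [9/10, -1/10, -1/2] . (h_1, h_3, h_4) = 1
  [-2/5, 9/10, -3/10] . (h_1, h_3, h_4) = 1
  [-3/10, -1/2, 9/10] . (h_1, h_3, h_4) = 1

Solving yields:
  h_1 = 740/157
  h_3 = 790/157
  h_4 = 860/157

Starting state is 3, so the expected hitting time is h_3 = 790/157.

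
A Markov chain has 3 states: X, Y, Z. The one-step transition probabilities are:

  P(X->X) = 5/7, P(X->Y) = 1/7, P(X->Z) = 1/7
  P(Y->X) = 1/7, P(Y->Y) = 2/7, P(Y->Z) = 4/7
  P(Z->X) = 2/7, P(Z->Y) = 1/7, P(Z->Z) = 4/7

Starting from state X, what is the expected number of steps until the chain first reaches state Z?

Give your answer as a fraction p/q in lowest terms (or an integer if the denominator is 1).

Answer: 14/3

Derivation:
Let h_i = expected steps to first reach Z from state i.
Boundary: h_Z = 0.
First-step equations for the other states:
  h_X = 1 + 5/7*h_X + 1/7*h_Y + 1/7*h_Z
  h_Y = 1 + 1/7*h_X + 2/7*h_Y + 4/7*h_Z

Substituting h_Z = 0 and rearranging gives the linear system (I - Q) h = 1:
  [2/7, -1/7] . (h_X, h_Y) = 1
  [-1/7, 5/7] . (h_X, h_Y) = 1

Solving yields:
  h_X = 14/3
  h_Y = 7/3

Starting state is X, so the expected hitting time is h_X = 14/3.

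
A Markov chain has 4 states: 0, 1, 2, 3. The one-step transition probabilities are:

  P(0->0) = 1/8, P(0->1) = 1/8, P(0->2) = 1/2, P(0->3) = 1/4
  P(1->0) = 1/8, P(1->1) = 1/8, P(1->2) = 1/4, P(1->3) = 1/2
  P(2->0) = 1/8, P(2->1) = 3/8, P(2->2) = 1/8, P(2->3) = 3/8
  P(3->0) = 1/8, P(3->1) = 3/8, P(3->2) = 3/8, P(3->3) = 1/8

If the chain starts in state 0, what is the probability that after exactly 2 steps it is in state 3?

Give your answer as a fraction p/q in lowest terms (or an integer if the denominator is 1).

Computing P^2 by repeated multiplication:
P^1 =
  0: [1/8, 1/8, 1/2, 1/4]
  1: [1/8, 1/8, 1/4, 1/2]
  2: [1/8, 3/8, 1/8, 3/8]
  3: [1/8, 3/8, 3/8, 1/8]
P^2 =
  0: [1/8, 5/16, 1/4, 5/16]
  1: [1/8, 5/16, 5/16, 1/4]
  2: [1/8, 1/4, 5/16, 5/16]
  3: [1/8, 1/4, 1/4, 3/8]

(P^2)[0 -> 3] = 5/16

Answer: 5/16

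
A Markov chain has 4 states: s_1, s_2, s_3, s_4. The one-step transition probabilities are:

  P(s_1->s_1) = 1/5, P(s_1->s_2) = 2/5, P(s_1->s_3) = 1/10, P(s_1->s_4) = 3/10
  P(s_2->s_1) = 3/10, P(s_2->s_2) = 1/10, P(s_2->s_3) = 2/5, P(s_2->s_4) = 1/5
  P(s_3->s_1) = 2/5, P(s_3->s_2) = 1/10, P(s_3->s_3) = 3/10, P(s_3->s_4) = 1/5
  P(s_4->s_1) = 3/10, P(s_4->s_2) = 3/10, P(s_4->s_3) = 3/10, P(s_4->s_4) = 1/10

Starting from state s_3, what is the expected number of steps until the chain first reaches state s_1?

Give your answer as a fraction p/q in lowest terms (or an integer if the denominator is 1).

Answer: 220/81

Derivation:
Let h_i = expected steps to first reach s_1 from state i.
Boundary: h_s_1 = 0.
First-step equations for the other states:
  h_s_2 = 1 + 3/10*h_s_1 + 1/10*h_s_2 + 2/5*h_s_3 + 1/5*h_s_4
  h_s_3 = 1 + 2/5*h_s_1 + 1/10*h_s_2 + 3/10*h_s_3 + 1/5*h_s_4
  h_s_4 = 1 + 3/10*h_s_1 + 3/10*h_s_2 + 3/10*h_s_3 + 1/10*h_s_4

Substituting h_s_1 = 0 and rearranging gives the linear system (I - Q) h = 1:
  [9/10, -2/5, -1/5] . (h_s_2, h_s_3, h_s_4) = 1
  [-1/10, 7/10, -1/5] . (h_s_2, h_s_3, h_s_4) = 1
  [-3/10, -3/10, 9/10] . (h_s_2, h_s_3, h_s_4) = 1

Solving yields:
  h_s_2 = 242/81
  h_s_3 = 220/81
  h_s_4 = 244/81

Starting state is s_3, so the expected hitting time is h_s_3 = 220/81.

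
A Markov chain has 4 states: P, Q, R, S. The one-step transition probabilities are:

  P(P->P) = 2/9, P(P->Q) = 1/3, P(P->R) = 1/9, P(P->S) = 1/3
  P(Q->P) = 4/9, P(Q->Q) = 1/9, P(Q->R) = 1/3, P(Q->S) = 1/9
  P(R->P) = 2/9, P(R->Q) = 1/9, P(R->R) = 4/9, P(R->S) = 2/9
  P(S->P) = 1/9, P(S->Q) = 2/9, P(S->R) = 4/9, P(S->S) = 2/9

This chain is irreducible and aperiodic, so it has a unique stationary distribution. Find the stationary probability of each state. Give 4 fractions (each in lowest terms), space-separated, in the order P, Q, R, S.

The stationary distribution satisfies pi = pi * P, i.e.:
  pi_P = 2/9*pi_P + 4/9*pi_Q + 2/9*pi_R + 1/9*pi_S
  pi_Q = 1/3*pi_P + 1/9*pi_Q + 1/9*pi_R + 2/9*pi_S
  pi_R = 1/9*pi_P + 1/3*pi_Q + 4/9*pi_R + 4/9*pi_S
  pi_S = 1/3*pi_P + 1/9*pi_Q + 2/9*pi_R + 2/9*pi_S
with normalization: pi_P + pi_Q + pi_R + pi_S = 1.

Using the first 3 balance equations plus normalization, the linear system A*pi = b is:
  [-7/9, 4/9, 2/9, 1/9] . pi = 0
  [1/3, -8/9, 1/9, 2/9] . pi = 0
  [1/9, 1/3, -5/9, 4/9] . pi = 0
  [1, 1, 1, 1] . pi = 1

Solving yields:
  pi_P = 169/707
  pi_Q = 134/707
  pi_R = 243/707
  pi_S = 23/101

Verification (pi * P):
  169/707*2/9 + 134/707*4/9 + 243/707*2/9 + 23/101*1/9 = 169/707 = pi_P  (ok)
  169/707*1/3 + 134/707*1/9 + 243/707*1/9 + 23/101*2/9 = 134/707 = pi_Q  (ok)
  169/707*1/9 + 134/707*1/3 + 243/707*4/9 + 23/101*4/9 = 243/707 = pi_R  (ok)
  169/707*1/3 + 134/707*1/9 + 243/707*2/9 + 23/101*2/9 = 23/101 = pi_S  (ok)

Answer: 169/707 134/707 243/707 23/101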